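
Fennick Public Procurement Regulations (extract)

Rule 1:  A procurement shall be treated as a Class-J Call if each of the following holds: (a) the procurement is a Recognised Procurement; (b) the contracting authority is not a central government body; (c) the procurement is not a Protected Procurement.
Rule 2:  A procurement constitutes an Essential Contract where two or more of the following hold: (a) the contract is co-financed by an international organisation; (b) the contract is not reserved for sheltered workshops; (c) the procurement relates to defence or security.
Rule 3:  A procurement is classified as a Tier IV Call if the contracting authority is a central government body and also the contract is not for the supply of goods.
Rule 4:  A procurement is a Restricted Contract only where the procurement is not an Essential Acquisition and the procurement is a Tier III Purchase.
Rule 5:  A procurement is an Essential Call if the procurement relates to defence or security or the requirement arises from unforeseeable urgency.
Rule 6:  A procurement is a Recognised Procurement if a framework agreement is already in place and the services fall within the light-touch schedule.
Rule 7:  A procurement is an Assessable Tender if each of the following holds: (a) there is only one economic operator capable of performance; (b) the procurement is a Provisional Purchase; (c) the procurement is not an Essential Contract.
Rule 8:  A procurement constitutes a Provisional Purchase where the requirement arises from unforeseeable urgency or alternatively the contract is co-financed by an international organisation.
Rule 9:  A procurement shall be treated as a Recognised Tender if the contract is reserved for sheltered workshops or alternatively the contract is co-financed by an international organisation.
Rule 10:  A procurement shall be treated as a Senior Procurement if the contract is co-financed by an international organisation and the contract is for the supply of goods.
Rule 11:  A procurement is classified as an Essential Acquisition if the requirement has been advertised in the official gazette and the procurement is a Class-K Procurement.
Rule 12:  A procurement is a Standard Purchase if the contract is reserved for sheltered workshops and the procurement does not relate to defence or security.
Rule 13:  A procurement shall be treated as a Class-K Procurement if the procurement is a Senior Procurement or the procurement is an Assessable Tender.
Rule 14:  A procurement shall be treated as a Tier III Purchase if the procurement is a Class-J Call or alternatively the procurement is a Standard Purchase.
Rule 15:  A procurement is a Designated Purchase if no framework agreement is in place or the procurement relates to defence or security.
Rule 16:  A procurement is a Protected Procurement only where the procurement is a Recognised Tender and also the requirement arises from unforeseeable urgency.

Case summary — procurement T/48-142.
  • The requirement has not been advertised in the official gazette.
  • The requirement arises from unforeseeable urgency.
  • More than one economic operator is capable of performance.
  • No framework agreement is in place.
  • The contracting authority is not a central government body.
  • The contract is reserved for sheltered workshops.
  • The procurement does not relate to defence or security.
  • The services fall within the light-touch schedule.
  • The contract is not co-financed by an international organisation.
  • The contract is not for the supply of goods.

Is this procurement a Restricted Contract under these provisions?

Yes

rule 10 — Senior Procurement: [the contract is co-financed by an international organisation? no] AND [the contract is for the supply of goods? no] → not satisfied.
rule 8 — Provisional Purchase: [the requirement arises from unforeseeable urgency? yes] OR [the contract is co-financed by an international organisation? no] → satisfied.
rule 2 — Essential Contract: the contract is co-financed by an international organisation? no; the contract is not reserved for sheltered workshops? no; the procurement relates to defence or security? no — 0 of 3 hold (need ≥2) → not satisfied.
rule 7 — Assessable Tender: [there is only one economic operator capable of performance? no] AND [Provisional Purchase (rule 8)? yes] AND [not an Essential Contract (rule 2)? yes] → not satisfied.
rule 13 — Class-K Procurement: [Senior Procurement (rule 10)? no] OR [Assessable Tender (rule 7)? no] → not satisfied.
rule 11 — Essential Acquisition: [the requirement has been advertised in the official gazette? no] AND [Class-K Procurement (rule 13)? no] → not satisfied.
rule 6 — Recognised Procurement: [a framework agreement is already in place? no] AND [the services fall within the light-touch schedule? yes] → not satisfied.
rule 9 — Recognised Tender: [the contract is reserved for sheltered workshops? yes] OR [the contract is co-financed by an international organisation? no] → satisfied.
rule 16 — Protected Procurement: [Recognised Tender (rule 9)? yes] AND [the requirement arises from unforeseeable urgency? yes] → satisfied.
rule 1 — Class-J Call: [Recognised Procurement (rule 6)? no] AND [the contracting authority is not a central government body? yes] AND [not a Protected Procurement (rule 16)? no] → not satisfied.
rule 12 — Standard Purchase: [the contract is reserved for sheltered workshops? yes] AND [the procurement does not relate to defence or security? yes] → satisfied.
rule 14 — Tier III Purchase: [Class-J Call (rule 1)? no] OR [Standard Purchase (rule 12)? yes] → satisfied.
rule 4 — Restricted Contract: [not an Essential Acquisition (rule 11)? yes] AND [Tier III Purchase (rule 14)? yes] → satisfied.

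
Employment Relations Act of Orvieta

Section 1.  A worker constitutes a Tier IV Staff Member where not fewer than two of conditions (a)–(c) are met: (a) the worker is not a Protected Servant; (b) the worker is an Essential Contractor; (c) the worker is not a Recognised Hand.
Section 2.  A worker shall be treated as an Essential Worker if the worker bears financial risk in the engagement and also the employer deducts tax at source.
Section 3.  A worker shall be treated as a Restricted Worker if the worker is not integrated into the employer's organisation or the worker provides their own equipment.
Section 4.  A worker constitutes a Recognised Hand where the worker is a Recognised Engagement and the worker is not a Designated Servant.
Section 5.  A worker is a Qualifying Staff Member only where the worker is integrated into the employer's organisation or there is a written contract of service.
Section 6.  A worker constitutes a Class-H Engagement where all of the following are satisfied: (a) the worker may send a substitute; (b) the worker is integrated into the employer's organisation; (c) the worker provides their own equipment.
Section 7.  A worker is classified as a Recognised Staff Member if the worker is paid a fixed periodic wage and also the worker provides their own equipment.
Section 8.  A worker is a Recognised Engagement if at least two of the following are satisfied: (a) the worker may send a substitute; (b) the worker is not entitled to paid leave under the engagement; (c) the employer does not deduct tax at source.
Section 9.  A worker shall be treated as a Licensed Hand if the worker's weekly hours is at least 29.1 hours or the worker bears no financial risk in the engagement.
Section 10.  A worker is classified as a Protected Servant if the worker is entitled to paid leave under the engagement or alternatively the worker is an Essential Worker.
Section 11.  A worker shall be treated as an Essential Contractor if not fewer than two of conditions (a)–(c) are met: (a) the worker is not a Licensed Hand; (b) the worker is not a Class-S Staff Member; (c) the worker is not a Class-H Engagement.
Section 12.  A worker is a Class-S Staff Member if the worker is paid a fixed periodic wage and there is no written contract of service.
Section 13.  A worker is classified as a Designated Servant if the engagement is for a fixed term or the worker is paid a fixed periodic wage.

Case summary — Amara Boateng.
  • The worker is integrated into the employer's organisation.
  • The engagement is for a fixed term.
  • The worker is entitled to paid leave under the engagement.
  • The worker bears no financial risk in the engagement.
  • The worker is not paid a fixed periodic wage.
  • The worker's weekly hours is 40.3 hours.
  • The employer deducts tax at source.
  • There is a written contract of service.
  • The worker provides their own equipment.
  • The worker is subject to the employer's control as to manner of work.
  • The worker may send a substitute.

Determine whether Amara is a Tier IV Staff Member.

section 2 — Essential Worker: [the worker bears financial risk in the engagement? no] AND [the employer deducts tax at source? yes] → not satisfied.
section 10 — Protected Servant: [the worker is entitled to paid leave under the engagement? yes] OR [Essential Worker (section 2)? no] → satisfied.
section 9 — Licensed Hand: [worker's weekly hours: 40.3 hours ≥ 29.1 hours? yes] OR [the worker bears no financial risk in the engagement? yes] → satisfied.
section 12 — Class-S Staff Member: [the worker is paid a fixed periodic wage? no] AND [there is no written contract of service? no] → not satisfied.
section 6 — Class-H Engagement: [the worker may send a substitute? yes] AND [the worker is integrated into the employer's organisation? yes] AND [the worker provides their own equipment? yes] → satisfied.
section 11 — Essential Contractor: not a Licensed Hand (section 9)? no; not a Class-S Staff Member (section 12)? yes; not a Class-H Engagement (section 6)? no — 1 of 3 hold (need ≥2) → not satisfied.
section 8 — Recognised Engagement: the worker may send a substitute? yes; the worker is not entitled to paid leave under the engagement? no; the employer does not deduct tax at source? no — 1 of 3 hold (need ≥2) → not satisfied.
section 13 — Designated Servant: [the engagement is for a fixed term? yes] OR [the worker is paid a fixed periodic wage? no] → satisfied.
section 4 — Recognised Hand: [Recognised Engagement (section 8)? no] AND [not a Designated Servant (section 13)? no] → not satisfied.
section 1 — Tier IV Staff Member: not a Protected Servant (section 10)? no; Essential Contractor (section 11)? no; not a Recognised Hand (section 4)? yes — 1 of 3 hold (need ≥2) → not satisfied.

No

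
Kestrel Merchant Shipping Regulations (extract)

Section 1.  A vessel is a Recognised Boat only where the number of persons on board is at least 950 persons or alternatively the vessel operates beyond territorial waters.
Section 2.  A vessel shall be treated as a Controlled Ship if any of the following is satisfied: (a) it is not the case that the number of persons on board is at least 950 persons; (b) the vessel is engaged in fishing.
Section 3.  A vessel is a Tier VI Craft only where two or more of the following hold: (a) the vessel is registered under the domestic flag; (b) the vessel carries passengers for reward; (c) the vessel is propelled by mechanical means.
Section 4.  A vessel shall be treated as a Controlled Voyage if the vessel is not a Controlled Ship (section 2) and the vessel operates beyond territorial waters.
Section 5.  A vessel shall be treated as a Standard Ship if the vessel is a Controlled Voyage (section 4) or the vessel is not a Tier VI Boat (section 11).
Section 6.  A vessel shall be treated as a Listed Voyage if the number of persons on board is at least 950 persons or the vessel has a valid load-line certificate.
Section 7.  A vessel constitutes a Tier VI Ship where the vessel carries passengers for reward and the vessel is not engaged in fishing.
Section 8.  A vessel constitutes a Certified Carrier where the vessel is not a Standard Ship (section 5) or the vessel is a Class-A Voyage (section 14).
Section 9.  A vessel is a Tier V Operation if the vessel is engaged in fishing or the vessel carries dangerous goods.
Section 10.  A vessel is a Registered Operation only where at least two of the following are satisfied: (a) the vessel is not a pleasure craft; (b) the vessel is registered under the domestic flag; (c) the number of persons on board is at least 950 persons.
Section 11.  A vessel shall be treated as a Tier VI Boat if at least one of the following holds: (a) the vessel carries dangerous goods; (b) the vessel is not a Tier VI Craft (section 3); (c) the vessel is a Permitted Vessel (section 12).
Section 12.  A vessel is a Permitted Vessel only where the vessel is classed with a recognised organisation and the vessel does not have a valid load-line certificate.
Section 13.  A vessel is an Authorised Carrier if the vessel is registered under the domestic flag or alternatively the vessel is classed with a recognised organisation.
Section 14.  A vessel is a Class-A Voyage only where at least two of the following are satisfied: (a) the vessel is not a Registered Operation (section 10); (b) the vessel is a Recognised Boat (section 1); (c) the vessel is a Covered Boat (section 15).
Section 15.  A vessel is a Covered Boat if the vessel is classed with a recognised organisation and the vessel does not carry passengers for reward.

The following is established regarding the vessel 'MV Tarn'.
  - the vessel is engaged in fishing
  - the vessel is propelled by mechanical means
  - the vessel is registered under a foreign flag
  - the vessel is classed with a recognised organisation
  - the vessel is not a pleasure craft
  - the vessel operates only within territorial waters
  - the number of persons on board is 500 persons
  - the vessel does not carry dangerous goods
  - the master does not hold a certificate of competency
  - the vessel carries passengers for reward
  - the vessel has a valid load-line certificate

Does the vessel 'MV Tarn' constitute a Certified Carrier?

section 2 — Controlled Ship: [number of persons on board: 500 persons ≥ 950 persons? no, so negated condition yes] OR [the vessel is engaged in fishing? yes] → satisfied.
section 4 — Controlled Voyage: [not a Controlled Ship (section 2)? no] AND [the vessel operates beyond territorial waters? no] → not satisfied.
section 3 — Tier VI Craft: the vessel is registered under the domestic flag? no; the vessel carries passengers for reward? yes; the vessel is propelled by mechanical means? yes — 2 of 3 hold (need ≥2) → satisfied.
section 12 — Permitted Vessel: [the vessel is classed with a recognised organisation? yes] AND [the vessel does not have a valid load-line certificate? no] → not satisfied.
section 11 — Tier VI Boat: [the vessel carries dangerous goods? no] OR [not a Tier VI Craft (section 3)? no] OR [Permitted Vessel (section 12)? no] → not satisfied.
section 5 — Standard Ship: [Controlled Voyage (section 4)? no] OR [not a Tier VI Boat (section 11)? yes] → satisfied.
section 10 — Registered Operation: the vessel is not a pleasure craft? yes; the vessel is registered under the domestic flag? no; number of persons on board: 500 persons ≥ 950 persons? no — 1 of 3 hold (need ≥2) → not satisfied.
section 1 — Recognised Boat: [number of persons on board: 500 persons ≥ 950 persons? no] OR [the vessel operates beyond territorial waters? no] → not satisfied.
section 15 — Covered Boat: [the vessel is classed with a recognised organisation? yes] AND [the vessel does not carry passengers for reward? no] → not satisfied.
section 14 — Class-A Voyage: not a Registered Operation (section 10)? yes; Recognised Boat (section 1)? no; Covered Boat (section 15)? no — 1 of 3 hold (need ≥2) → not satisfied.
section 8 — Certified Carrier: [not a Standard Ship (section 5)? no] OR [Class-A Voyage (section 14)? no] → not satisfied.

No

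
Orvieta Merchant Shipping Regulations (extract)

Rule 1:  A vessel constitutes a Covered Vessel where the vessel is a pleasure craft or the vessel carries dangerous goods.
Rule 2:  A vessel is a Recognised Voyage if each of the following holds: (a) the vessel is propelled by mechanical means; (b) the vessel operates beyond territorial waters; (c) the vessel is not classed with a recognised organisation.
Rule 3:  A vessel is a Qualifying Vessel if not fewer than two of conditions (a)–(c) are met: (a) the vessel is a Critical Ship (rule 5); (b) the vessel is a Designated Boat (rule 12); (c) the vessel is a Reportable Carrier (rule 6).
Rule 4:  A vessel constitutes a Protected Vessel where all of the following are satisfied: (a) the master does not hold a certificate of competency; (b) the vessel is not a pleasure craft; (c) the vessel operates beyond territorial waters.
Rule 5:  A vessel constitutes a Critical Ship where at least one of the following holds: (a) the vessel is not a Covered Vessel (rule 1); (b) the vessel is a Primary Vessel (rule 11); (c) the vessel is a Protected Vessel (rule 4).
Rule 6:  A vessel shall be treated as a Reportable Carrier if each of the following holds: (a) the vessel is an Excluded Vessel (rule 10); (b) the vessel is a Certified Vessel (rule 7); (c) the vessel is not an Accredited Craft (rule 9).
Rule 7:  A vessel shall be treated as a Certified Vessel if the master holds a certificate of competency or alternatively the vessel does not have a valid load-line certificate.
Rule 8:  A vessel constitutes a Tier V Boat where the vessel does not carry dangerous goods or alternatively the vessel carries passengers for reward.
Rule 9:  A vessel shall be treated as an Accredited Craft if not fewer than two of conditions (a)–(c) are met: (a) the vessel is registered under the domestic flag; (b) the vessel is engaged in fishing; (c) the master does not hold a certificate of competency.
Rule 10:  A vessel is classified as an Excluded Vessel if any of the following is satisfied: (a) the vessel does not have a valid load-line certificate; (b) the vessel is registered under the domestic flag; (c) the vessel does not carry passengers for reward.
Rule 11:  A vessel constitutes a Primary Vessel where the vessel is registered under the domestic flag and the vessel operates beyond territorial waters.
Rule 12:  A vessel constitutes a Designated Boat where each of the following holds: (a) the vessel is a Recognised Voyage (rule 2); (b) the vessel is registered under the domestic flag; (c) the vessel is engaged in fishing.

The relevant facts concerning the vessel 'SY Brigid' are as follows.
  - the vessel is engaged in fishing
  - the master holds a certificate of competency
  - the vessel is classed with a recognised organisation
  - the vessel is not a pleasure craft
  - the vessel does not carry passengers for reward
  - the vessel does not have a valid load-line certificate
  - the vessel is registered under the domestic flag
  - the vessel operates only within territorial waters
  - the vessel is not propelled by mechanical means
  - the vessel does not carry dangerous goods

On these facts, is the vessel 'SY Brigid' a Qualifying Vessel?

Under rule 1: the vessel is a pleasure craft? no; or the vessel carries dangerous goods? no. So the vessel is not a Covered Vessel.
Under rule 11: the vessel is registered under the domestic flag? yes; and the vessel operates beyond territorial waters? no. So the vessel is not a Primary Vessel.
Under rule 4: the master does not hold a certificate of competency? no; and the vessel is not a pleasure craft? yes; and the vessel operates beyond territorial waters? no. So the vessel is not a Protected Vessel.
Under rule 5: not a Covered Vessel (rule 1)? yes; or Primary Vessel (rule 11)? no; or Protected Vessel (rule 4)? no. So the vessel is a Critical Ship.
Under rule 2: the vessel is propelled by mechanical means? no; and the vessel operates beyond territorial waters? no; and the vessel is not classed with a recognised organisation? no. So the vessel is not a Recognised Voyage.
Under rule 12: Recognised Voyage (rule 2)? no; and the vessel is registered under the domestic flag? yes; and the vessel is engaged in fishing? yes. So the vessel is not a Designated Boat.
Under rule 10: the vessel does not have a valid load-line certificate? yes; or the vessel is registered under the domestic flag? yes; or the vessel does not carry passengers for reward? yes. So the vessel is an Excluded Vessel.
Under rule 7: the master holds a certificate of competency? yes; or the vessel does not have a valid load-line certificate? yes. So the vessel is a Certified Vessel.
Under rule 9: the vessel is registered under the domestic flag? yes; the vessel is engaged in fishing? yes; the master does not hold a certificate of competency? no — 2 of 3 hold (need ≥2) → satisfied.
Under rule 6: Excluded Vessel (rule 10)? yes; and Certified Vessel (rule 7)? yes; and not an Accredited Craft (rule 9)? no. So the vessel is not a Reportable Carrier.
Under rule 3: Critical Ship (rule 5)? yes; Designated Boat (rule 12)? no; Reportable Carrier (rule 6)? no — 1 of 3 hold (need ≥2) → not satisfied.

No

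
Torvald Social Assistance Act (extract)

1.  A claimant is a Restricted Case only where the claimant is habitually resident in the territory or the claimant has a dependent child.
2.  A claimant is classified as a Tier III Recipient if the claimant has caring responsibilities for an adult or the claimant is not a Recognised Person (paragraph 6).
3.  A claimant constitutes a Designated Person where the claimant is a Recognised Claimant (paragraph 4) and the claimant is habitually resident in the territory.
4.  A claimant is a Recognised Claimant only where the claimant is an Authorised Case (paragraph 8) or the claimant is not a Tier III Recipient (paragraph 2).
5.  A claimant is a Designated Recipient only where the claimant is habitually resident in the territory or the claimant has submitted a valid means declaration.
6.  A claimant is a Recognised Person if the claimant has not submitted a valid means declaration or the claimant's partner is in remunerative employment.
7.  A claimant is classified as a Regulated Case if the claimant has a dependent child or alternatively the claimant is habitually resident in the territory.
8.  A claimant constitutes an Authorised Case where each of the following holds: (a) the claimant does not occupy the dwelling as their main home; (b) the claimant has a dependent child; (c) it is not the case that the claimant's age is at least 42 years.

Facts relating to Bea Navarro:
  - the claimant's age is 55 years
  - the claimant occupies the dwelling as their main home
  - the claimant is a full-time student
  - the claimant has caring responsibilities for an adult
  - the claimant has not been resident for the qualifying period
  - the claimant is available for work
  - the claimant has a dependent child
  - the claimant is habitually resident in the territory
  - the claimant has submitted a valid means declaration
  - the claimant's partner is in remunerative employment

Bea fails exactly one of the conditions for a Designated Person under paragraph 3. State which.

Recognised Claimant

paragraph 8 — Authorised Case: [the claimant does not occupy the dwelling as their main home? no] AND [the claimant has a dependent child? yes] AND [claimant's age: 55 years ≥ 42 years? yes, so negated condition no] → not satisfied.
paragraph 6 — Recognised Person: [the claimant has not submitted a valid means declaration? no] OR [the claimant's partner is in remunerative employment? yes] → satisfied.
paragraph 2 — Tier III Recipient: [the claimant has caring responsibilities for an adult? yes] OR [not a Recognised Person (paragraph 6)? no] → satisfied.
paragraph 4 — Recognised Claimant: [Authorised Case (paragraph 8)? no] OR [not a Tier III Recipient (paragraph 2)? no] → not satisfied.
paragraph 3 — Designated Person: [Recognised Claimant (paragraph 4)? no] AND [the claimant is habitually resident in the territory? yes] → not satisfied.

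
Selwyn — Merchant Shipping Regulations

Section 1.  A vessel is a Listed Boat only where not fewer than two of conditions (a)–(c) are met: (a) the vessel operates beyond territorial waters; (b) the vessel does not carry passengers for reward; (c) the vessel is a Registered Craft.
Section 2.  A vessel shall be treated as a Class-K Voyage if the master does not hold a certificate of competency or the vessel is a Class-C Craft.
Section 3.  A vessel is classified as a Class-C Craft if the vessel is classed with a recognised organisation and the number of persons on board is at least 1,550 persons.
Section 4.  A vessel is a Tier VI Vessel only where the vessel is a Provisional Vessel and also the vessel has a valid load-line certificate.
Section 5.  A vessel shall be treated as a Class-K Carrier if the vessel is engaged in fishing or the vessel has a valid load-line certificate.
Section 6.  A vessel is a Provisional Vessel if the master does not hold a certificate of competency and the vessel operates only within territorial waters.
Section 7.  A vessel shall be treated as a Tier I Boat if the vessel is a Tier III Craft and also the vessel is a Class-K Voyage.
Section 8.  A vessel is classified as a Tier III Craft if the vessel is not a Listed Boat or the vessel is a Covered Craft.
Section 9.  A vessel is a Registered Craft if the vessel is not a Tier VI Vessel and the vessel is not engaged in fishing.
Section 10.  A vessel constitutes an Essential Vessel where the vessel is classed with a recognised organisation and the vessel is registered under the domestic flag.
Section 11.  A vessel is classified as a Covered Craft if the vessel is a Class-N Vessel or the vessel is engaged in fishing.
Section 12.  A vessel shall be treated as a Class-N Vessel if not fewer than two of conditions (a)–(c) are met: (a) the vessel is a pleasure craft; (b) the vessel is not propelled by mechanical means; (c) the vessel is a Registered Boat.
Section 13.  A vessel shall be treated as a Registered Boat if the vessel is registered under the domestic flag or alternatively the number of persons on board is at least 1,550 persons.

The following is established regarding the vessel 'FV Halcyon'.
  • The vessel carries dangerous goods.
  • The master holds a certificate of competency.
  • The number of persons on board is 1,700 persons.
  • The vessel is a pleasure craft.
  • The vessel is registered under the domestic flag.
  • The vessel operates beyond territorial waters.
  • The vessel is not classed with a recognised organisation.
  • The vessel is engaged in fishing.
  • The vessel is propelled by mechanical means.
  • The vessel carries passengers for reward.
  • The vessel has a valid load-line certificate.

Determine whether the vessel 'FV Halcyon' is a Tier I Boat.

No

section 6 — Provisional Vessel: [the master does not hold a certificate of competency? no] AND [the vessel operates only within territorial waters? no] → not satisfied.
section 4 — Tier VI Vessel: [Provisional Vessel (section 6)? no] AND [the vessel has a valid load-line certificate? yes] → not satisfied.
section 9 — Registered Craft: [not a Tier VI Vessel (section 4)? yes] AND [the vessel is not engaged in fishing? no] → not satisfied.
section 1 — Listed Boat: the vessel operates beyond territorial waters? yes; the vessel does not carry passengers for reward? no; Registered Craft (section 9)? no — 1 of 3 hold (need ≥2) → not satisfied.
section 13 — Registered Boat: [the vessel is registered under the domestic flag? yes] OR [number of persons on board: 1,700 persons ≥ 1,550 persons? yes] → satisfied.
section 12 — Class-N Vessel: the vessel is a pleasure craft? yes; the vessel is not propelled by mechanical means? no; Registered Boat (section 13)? yes — 2 of 3 hold (need ≥2) → satisfied.
section 11 — Covered Craft: [Class-N Vessel (section 12)? yes] OR [the vessel is engaged in fishing? yes] → satisfied.
section 8 — Tier III Craft: [not a Listed Boat (section 1)? yes] OR [Covered Craft (section 11)? yes] → satisfied.
section 3 — Class-C Craft: [the vessel is classed with a recognised organisation? no] AND [number of persons on board: 1,700 persons ≥ 1,550 persons? yes] → not satisfied.
section 2 — Class-K Voyage: [the master does not hold a certificate of competency? no] OR [Class-C Craft (section 3)? no] → not satisfied.
section 7 — Tier I Boat: [Tier III Craft (section 8)? yes] AND [Class-K Voyage (section 2)? no] → not satisfied.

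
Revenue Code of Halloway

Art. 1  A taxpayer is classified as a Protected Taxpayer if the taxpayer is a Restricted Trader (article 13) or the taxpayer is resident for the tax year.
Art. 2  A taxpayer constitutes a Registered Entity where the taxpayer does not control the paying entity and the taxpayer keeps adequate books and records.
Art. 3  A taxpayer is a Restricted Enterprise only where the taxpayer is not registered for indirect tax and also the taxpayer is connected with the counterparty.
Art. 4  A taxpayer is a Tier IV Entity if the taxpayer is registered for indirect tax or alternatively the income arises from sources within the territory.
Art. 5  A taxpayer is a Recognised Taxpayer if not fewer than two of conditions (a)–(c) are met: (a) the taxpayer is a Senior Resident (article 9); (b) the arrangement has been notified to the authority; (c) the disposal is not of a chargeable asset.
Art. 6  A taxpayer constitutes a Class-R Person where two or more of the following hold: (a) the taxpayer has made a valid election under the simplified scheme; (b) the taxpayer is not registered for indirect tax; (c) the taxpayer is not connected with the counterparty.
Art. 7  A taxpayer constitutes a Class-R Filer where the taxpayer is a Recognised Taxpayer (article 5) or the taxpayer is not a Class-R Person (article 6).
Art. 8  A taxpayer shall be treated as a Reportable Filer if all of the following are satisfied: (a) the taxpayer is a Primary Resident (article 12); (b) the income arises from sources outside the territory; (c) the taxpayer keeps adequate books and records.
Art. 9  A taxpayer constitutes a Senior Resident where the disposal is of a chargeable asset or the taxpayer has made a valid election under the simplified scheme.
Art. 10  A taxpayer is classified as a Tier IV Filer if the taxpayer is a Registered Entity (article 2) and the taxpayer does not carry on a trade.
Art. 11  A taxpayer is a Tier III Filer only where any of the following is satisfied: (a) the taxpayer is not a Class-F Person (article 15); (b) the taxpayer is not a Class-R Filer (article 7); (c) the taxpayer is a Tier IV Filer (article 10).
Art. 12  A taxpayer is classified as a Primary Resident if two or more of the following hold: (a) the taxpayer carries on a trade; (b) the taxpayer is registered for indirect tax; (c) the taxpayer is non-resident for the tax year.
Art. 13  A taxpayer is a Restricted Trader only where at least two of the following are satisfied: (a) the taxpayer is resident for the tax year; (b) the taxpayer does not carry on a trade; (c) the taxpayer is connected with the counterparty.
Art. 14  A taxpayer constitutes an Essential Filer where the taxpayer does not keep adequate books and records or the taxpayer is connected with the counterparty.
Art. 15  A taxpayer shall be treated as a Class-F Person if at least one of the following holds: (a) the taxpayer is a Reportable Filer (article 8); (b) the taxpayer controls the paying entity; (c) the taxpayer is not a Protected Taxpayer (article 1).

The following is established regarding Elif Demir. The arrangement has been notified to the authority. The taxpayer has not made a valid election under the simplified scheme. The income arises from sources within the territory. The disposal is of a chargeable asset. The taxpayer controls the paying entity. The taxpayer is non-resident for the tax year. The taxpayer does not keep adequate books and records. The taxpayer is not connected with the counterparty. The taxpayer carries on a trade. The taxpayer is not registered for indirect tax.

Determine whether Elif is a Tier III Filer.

article 12 — Primary Resident: the taxpayer carries on a trade? yes; the taxpayer is registered for indirect tax? no; the taxpayer is non-resident for the tax year? yes — 2 of 3 hold (need ≥2) → satisfied.
article 8 — Reportable Filer: [Primary Resident (article 12)? yes] AND [the income arises from sources outside the territory? no] AND [the taxpayer keeps adequate books and records? no] → not satisfied.
article 13 — Restricted Trader: the taxpayer is resident for the tax year? no; the taxpayer does not carry on a trade? no; the taxpayer is connected with the counterparty? no — 0 of 3 hold (need ≥2) → not satisfied.
article 1 — Protected Taxpayer: [Restricted Trader (article 13)? no] OR [the taxpayer is resident for the tax year? no] → not satisfied.
article 15 — Class-F Person: [Reportable Filer (article 8)? no] OR [the taxpayer controls the paying entity? yes] OR [not a Protected Taxpayer (article 1)? yes] → satisfied.
article 9 — Senior Resident: [the disposal is of a chargeable asset? yes] OR [the taxpayer has made a valid election under the simplified scheme? no] → satisfied.
article 5 — Recognised Taxpayer: Senior Resident (article 9)? yes; the arrangement has been notified to the authority? yes; the disposal is not of a chargeable asset? no — 2 of 3 hold (need ≥2) → satisfied.
article 6 — Class-R Person: the taxpayer has made a valid election under the simplified scheme? no; the taxpayer is not registered for indirect tax? yes; the taxpayer is not connected with the counterparty? yes — 2 of 3 hold (need ≥2) → satisfied.
article 7 — Class-R Filer: [Recognised Taxpayer (article 5)? yes] OR [not a Class-R Person (article 6)? no] → satisfied.
article 2 — Registered Entity: [the taxpayer does not control the paying entity? no] AND [the taxpayer keeps adequate books and records? no] → not satisfied.
article 10 — Tier IV Filer: [Registered Entity (article 2)? no] AND [the taxpayer does not carry on a trade? no] → not satisfied.
article 11 — Tier III Filer: [not a Class-F Person (article 15)? no] OR [not a Class-R Filer (article 7)? no] OR [Tier IV Filer (article 10)? no] → not satisfied.

No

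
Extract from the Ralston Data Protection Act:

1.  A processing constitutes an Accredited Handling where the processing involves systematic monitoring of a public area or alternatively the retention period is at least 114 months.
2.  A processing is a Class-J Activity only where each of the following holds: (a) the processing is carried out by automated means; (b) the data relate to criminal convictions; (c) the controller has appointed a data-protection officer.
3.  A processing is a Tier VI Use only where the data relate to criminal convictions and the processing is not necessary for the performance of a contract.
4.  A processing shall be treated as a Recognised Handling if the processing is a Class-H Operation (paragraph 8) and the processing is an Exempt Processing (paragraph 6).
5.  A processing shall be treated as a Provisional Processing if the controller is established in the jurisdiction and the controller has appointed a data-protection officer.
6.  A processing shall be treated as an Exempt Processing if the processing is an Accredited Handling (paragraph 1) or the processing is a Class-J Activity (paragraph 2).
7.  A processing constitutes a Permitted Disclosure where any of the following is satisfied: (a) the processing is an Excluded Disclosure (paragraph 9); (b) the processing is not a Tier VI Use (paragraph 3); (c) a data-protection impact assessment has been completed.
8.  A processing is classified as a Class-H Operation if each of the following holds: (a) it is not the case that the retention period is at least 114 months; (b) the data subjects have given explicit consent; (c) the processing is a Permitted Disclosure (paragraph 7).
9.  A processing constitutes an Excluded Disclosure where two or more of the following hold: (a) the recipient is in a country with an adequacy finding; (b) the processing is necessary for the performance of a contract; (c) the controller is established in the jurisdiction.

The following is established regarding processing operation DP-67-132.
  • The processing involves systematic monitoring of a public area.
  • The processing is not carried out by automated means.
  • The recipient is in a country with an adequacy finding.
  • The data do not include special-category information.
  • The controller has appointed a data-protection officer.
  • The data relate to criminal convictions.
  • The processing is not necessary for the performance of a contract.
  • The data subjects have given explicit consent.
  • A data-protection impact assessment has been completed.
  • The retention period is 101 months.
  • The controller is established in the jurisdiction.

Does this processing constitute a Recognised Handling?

paragraph 9 — Excluded Disclosure: the recipient is in a country with an adequacy finding? yes; the processing is necessary for the performance of a contract? no; the controller is established in the jurisdiction? yes — 2 of 3 hold (need ≥2) → satisfied.
paragraph 3 — Tier VI Use: [the data relate to criminal convictions? yes] AND [the processing is not necessary for the performance of a contract? yes] → satisfied.
paragraph 7 — Permitted Disclosure: [Excluded Disclosure (paragraph 9)? yes] OR [not a Tier VI Use (paragraph 3)? no] OR [a data-protection impact assessment has been completed? yes] → satisfied.
paragraph 8 — Class-H Operation: [retention period: 101 months ≥ 114 months? no, so negated condition yes] AND [the data subjects have given explicit consent? yes] AND [Permitted Disclosure (paragraph 7)? yes] → satisfied.
paragraph 1 — Accredited Handling: [the processing involves systematic monitoring of a public area? yes] OR [retention period: 101 months ≥ 114 months? no] → satisfied.
paragraph 2 — Class-J Activity: [the processing is carried out by automated means? no] AND [the data relate to criminal convictions? yes] AND [the controller has appointed a data-protection officer? yes] → not satisfied.
paragraph 6 — Exempt Processing: [Accredited Handling (paragraph 1)? yes] OR [Class-J Activity (paragraph 2)? no] → satisfied.
paragraph 4 — Recognised Handling: [Class-H Operation (paragraph 8)? yes] AND [Exempt Processing (paragraph 6)? yes] → satisfied.

Yes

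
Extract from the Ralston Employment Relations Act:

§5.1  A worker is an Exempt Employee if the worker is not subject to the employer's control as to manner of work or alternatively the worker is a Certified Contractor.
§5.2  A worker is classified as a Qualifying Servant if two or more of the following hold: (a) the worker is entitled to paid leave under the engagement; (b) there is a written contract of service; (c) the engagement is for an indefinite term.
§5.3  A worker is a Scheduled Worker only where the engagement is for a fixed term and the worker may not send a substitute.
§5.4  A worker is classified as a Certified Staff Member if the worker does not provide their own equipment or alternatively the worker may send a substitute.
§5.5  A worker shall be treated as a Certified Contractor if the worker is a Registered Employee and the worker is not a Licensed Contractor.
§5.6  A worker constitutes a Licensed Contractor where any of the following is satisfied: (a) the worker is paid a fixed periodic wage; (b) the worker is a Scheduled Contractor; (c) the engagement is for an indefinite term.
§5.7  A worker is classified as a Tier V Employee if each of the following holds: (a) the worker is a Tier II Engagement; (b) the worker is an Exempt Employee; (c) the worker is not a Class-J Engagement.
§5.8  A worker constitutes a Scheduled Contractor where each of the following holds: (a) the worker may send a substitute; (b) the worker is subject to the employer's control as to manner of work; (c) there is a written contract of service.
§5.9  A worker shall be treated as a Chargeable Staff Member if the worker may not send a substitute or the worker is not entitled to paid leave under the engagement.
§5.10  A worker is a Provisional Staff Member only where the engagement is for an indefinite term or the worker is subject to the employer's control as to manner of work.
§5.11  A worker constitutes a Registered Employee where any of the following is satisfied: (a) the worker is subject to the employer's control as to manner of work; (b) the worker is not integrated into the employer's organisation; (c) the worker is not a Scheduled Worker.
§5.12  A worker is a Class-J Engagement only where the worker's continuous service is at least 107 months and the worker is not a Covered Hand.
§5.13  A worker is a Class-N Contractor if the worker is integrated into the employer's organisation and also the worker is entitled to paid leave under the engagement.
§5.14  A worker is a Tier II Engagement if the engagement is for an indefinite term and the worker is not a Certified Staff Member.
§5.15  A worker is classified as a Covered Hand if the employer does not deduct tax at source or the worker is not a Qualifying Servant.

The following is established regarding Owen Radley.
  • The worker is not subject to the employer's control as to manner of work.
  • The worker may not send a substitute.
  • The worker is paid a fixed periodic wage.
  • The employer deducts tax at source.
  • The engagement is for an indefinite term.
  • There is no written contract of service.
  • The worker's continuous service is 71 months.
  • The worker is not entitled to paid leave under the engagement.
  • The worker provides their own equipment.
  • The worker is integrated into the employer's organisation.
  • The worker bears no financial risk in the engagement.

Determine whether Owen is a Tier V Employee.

Yes

§5.4 — Certified Staff Member: [the worker does not provide their own equipment? no] OR [the worker may send a substitute? no] → not satisfied.
§5.14 — Tier II Engagement: [the engagement is for an indefinite term? yes] AND [not a Certified Staff Member (§5.4)? yes] → satisfied.
§5.3 — Scheduled Worker: [the engagement is for a fixed term? no] AND [the worker may not send a substitute? yes] → not satisfied.
§5.11 — Registered Employee: [the worker is subject to the employer's control as to manner of work? no] OR [the worker is not integrated into the employer's organisation? no] OR [not a Scheduled Worker (§5.3)? yes] → satisfied.
§5.8 — Scheduled Contractor: [the worker may send a substitute? no] AND [the worker is subject to the employer's control as to manner of work? no] AND [there is a written contract of service? no] → not satisfied.
§5.6 — Licensed Contractor: [the worker is paid a fixed periodic wage? yes] OR [Scheduled Contractor (§5.8)? no] OR [the engagement is for an indefinite term? yes] → satisfied.
§5.5 — Certified Contractor: [Registered Employee (§5.11)? yes] AND [not a Licensed Contractor (§5.6)? no] → not satisfied.
§5.1 — Exempt Employee: [the worker is not subject to the employer's control as to manner of work? yes] OR [Certified Contractor (§5.5)? no] → satisfied.
§5.2 — Qualifying Servant: the worker is entitled to paid leave under the engagement? no; there is a written contract of service? no; the engagement is for an indefinite term? yes — 1 of 3 hold (need ≥2) → not satisfied.
§5.15 — Covered Hand: [the employer does not deduct tax at source? no] OR [not a Qualifying Servant (§5.2)? yes] → satisfied.
§5.12 — Class-J Engagement: [worker's continuous service: 71 months ≥ 107 months? no] AND [not a Covered Hand (§5.15)? no] → not satisfied.
§5.7 — Tier V Employee: [Tier II Engagement (§5.14)? yes] AND [Exempt Employee (§5.1)? yes] AND [not a Class-J Engagement (§5.12)? yes] → satisfied.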